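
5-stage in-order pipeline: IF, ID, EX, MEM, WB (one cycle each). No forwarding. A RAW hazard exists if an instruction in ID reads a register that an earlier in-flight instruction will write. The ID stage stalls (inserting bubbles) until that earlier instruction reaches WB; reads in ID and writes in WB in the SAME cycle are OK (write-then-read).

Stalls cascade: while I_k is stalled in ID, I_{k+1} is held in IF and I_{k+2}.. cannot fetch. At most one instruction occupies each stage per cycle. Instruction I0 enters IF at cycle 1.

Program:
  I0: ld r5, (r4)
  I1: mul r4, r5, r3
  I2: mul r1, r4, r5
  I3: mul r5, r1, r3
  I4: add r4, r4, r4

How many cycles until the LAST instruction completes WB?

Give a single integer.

Answer: 15

Derivation:
I0 ld r5 <- r4: IF@1 ID@2 stall=0 (-) EX@3 MEM@4 WB@5
I1 mul r4 <- r5,r3: IF@2 ID@3 stall=2 (RAW on I0.r5 (WB@5)) EX@6 MEM@7 WB@8
I2 mul r1 <- r4,r5: IF@3 ID@6 stall=2 (RAW on I1.r4 (WB@8)) EX@9 MEM@10 WB@11
I3 mul r5 <- r1,r3: IF@6 ID@9 stall=2 (RAW on I2.r1 (WB@11)) EX@12 MEM@13 WB@14
I4 add r4 <- r4,r4: IF@9 ID@12 stall=0 (-) EX@13 MEM@14 WB@15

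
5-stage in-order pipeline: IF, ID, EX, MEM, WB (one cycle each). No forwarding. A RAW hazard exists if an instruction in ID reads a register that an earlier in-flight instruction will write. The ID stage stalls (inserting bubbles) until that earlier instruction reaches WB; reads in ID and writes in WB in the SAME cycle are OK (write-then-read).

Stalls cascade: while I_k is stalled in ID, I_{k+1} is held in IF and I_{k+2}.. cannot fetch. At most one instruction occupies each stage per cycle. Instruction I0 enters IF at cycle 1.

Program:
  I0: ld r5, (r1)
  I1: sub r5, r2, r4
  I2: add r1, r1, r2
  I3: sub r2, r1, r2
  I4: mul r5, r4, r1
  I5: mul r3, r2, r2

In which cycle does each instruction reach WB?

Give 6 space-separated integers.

I0 ld r5 <- r1: IF@1 ID@2 stall=0 (-) EX@3 MEM@4 WB@5
I1 sub r5 <- r2,r4: IF@2 ID@3 stall=0 (-) EX@4 MEM@5 WB@6
I2 add r1 <- r1,r2: IF@3 ID@4 stall=0 (-) EX@5 MEM@6 WB@7
I3 sub r2 <- r1,r2: IF@4 ID@5 stall=2 (RAW on I2.r1 (WB@7)) EX@8 MEM@9 WB@10
I4 mul r5 <- r4,r1: IF@5 ID@8 stall=0 (-) EX@9 MEM@10 WB@11
I5 mul r3 <- r2,r2: IF@8 ID@9 stall=1 (RAW on I3.r2 (WB@10)) EX@11 MEM@12 WB@13

Answer: 5 6 7 10 11 13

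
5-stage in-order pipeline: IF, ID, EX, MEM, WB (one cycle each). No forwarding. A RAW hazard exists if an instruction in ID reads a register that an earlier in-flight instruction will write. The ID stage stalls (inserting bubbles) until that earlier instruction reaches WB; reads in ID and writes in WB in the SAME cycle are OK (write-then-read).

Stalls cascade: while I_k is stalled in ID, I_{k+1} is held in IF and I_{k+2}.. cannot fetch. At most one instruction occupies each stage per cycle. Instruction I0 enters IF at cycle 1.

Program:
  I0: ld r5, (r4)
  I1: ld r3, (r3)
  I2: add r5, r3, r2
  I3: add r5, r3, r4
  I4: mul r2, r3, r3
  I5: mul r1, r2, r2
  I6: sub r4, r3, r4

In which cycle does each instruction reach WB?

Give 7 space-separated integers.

I0 ld r5 <- r4: IF@1 ID@2 stall=0 (-) EX@3 MEM@4 WB@5
I1 ld r3 <- r3: IF@2 ID@3 stall=0 (-) EX@4 MEM@5 WB@6
I2 add r5 <- r3,r2: IF@3 ID@4 stall=2 (RAW on I1.r3 (WB@6)) EX@7 MEM@8 WB@9
I3 add r5 <- r3,r4: IF@4 ID@7 stall=0 (-) EX@8 MEM@9 WB@10
I4 mul r2 <- r3,r3: IF@7 ID@8 stall=0 (-) EX@9 MEM@10 WB@11
I5 mul r1 <- r2,r2: IF@8 ID@9 stall=2 (RAW on I4.r2 (WB@11)) EX@12 MEM@13 WB@14
I6 sub r4 <- r3,r4: IF@9 ID@12 stall=0 (-) EX@13 MEM@14 WB@15

Answer: 5 6 9 10 11 14 15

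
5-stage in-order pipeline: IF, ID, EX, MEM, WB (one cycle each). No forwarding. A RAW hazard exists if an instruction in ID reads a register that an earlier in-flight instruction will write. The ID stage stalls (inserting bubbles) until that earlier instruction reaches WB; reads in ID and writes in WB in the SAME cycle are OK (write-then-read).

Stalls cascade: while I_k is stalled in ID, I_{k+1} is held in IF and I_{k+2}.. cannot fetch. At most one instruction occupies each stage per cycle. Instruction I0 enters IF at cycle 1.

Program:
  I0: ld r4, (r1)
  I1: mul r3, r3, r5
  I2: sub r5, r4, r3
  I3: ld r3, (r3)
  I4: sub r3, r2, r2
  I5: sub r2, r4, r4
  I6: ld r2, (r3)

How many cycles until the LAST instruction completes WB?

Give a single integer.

Answer: 14

Derivation:
I0 ld r4 <- r1: IF@1 ID@2 stall=0 (-) EX@3 MEM@4 WB@5
I1 mul r3 <- r3,r5: IF@2 ID@3 stall=0 (-) EX@4 MEM@5 WB@6
I2 sub r5 <- r4,r3: IF@3 ID@4 stall=2 (RAW on I1.r3 (WB@6)) EX@7 MEM@8 WB@9
I3 ld r3 <- r3: IF@4 ID@7 stall=0 (-) EX@8 MEM@9 WB@10
I4 sub r3 <- r2,r2: IF@7 ID@8 stall=0 (-) EX@9 MEM@10 WB@11
I5 sub r2 <- r4,r4: IF@8 ID@9 stall=0 (-) EX@10 MEM@11 WB@12
I6 ld r2 <- r3: IF@9 ID@10 stall=1 (RAW on I4.r3 (WB@11)) EX@12 MEM@13 WB@14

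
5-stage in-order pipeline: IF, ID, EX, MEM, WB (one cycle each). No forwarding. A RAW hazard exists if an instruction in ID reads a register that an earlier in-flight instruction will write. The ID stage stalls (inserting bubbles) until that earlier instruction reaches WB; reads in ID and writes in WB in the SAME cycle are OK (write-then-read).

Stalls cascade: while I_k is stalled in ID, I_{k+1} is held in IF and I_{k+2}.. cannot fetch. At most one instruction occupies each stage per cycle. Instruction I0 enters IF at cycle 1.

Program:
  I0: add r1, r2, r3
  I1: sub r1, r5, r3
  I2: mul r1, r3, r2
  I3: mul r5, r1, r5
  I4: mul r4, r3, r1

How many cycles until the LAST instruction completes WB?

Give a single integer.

I0 add r1 <- r2,r3: IF@1 ID@2 stall=0 (-) EX@3 MEM@4 WB@5
I1 sub r1 <- r5,r3: IF@2 ID@3 stall=0 (-) EX@4 MEM@5 WB@6
I2 mul r1 <- r3,r2: IF@3 ID@4 stall=0 (-) EX@5 MEM@6 WB@7
I3 mul r5 <- r1,r5: IF@4 ID@5 stall=2 (RAW on I2.r1 (WB@7)) EX@8 MEM@9 WB@10
I4 mul r4 <- r3,r1: IF@5 ID@8 stall=0 (-) EX@9 MEM@10 WB@11

Answer: 11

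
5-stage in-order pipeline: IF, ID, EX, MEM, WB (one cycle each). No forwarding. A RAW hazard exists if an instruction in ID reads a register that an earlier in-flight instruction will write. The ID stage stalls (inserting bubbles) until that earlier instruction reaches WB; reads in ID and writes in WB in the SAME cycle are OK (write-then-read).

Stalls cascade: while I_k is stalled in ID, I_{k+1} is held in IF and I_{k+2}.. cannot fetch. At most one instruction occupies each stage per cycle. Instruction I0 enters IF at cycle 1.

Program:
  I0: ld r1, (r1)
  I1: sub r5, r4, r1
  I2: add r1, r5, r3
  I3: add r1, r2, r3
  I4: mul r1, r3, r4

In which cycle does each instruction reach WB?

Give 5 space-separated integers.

Answer: 5 8 11 12 13

Derivation:
I0 ld r1 <- r1: IF@1 ID@2 stall=0 (-) EX@3 MEM@4 WB@5
I1 sub r5 <- r4,r1: IF@2 ID@3 stall=2 (RAW on I0.r1 (WB@5)) EX@6 MEM@7 WB@8
I2 add r1 <- r5,r3: IF@3 ID@6 stall=2 (RAW on I1.r5 (WB@8)) EX@9 MEM@10 WB@11
I3 add r1 <- r2,r3: IF@6 ID@9 stall=0 (-) EX@10 MEM@11 WB@12
I4 mul r1 <- r3,r4: IF@9 ID@10 stall=0 (-) EX@11 MEM@12 WB@13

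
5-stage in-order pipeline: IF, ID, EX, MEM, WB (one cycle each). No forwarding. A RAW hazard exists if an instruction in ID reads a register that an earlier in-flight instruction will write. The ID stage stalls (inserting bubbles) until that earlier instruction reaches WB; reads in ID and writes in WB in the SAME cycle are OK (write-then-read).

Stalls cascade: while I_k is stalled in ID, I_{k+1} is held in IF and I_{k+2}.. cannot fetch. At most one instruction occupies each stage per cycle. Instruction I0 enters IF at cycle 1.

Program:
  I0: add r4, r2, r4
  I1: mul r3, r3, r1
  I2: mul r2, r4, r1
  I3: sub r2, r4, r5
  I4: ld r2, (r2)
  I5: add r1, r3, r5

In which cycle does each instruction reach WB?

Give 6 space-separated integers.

I0 add r4 <- r2,r4: IF@1 ID@2 stall=0 (-) EX@3 MEM@4 WB@5
I1 mul r3 <- r3,r1: IF@2 ID@3 stall=0 (-) EX@4 MEM@5 WB@6
I2 mul r2 <- r4,r1: IF@3 ID@4 stall=1 (RAW on I0.r4 (WB@5)) EX@6 MEM@7 WB@8
I3 sub r2 <- r4,r5: IF@4 ID@6 stall=0 (-) EX@7 MEM@8 WB@9
I4 ld r2 <- r2: IF@6 ID@7 stall=2 (RAW on I3.r2 (WB@9)) EX@10 MEM@11 WB@12
I5 add r1 <- r3,r5: IF@7 ID@10 stall=0 (-) EX@11 MEM@12 WB@13

Answer: 5 6 8 9 12 13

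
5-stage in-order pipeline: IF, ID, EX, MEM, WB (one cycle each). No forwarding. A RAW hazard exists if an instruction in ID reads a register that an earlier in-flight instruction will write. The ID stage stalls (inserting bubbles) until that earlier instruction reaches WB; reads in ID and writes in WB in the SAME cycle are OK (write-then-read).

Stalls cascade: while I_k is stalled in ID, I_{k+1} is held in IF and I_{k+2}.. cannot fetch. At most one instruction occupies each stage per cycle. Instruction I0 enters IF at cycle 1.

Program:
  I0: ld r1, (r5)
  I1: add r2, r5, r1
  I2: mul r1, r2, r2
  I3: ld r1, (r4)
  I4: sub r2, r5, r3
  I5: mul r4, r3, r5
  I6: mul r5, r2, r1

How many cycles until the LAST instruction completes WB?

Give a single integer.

Answer: 16

Derivation:
I0 ld r1 <- r5: IF@1 ID@2 stall=0 (-) EX@3 MEM@4 WB@5
I1 add r2 <- r5,r1: IF@2 ID@3 stall=2 (RAW on I0.r1 (WB@5)) EX@6 MEM@7 WB@8
I2 mul r1 <- r2,r2: IF@3 ID@6 stall=2 (RAW on I1.r2 (WB@8)) EX@9 MEM@10 WB@11
I3 ld r1 <- r4: IF@6 ID@9 stall=0 (-) EX@10 MEM@11 WB@12
I4 sub r2 <- r5,r3: IF@9 ID@10 stall=0 (-) EX@11 MEM@12 WB@13
I5 mul r4 <- r3,r5: IF@10 ID@11 stall=0 (-) EX@12 MEM@13 WB@14
I6 mul r5 <- r2,r1: IF@11 ID@12 stall=1 (RAW on I4.r2 (WB@13)) EX@14 MEM@15 WB@16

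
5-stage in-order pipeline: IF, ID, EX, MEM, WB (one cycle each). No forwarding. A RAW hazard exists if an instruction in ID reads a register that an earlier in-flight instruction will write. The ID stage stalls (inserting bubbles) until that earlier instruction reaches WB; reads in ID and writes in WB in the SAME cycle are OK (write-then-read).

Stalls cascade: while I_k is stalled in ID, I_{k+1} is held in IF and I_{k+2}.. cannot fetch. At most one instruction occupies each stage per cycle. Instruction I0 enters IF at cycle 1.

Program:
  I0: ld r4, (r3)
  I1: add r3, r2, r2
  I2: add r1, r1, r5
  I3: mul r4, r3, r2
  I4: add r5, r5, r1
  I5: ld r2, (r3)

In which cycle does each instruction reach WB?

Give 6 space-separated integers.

Answer: 5 6 7 9 10 11

Derivation:
I0 ld r4 <- r3: IF@1 ID@2 stall=0 (-) EX@3 MEM@4 WB@5
I1 add r3 <- r2,r2: IF@2 ID@3 stall=0 (-) EX@4 MEM@5 WB@6
I2 add r1 <- r1,r5: IF@3 ID@4 stall=0 (-) EX@5 MEM@6 WB@7
I3 mul r4 <- r3,r2: IF@4 ID@5 stall=1 (RAW on I1.r3 (WB@6)) EX@7 MEM@8 WB@9
I4 add r5 <- r5,r1: IF@5 ID@7 stall=0 (-) EX@8 MEM@9 WB@10
I5 ld r2 <- r3: IF@7 ID@8 stall=0 (-) EX@9 MEM@10 WB@11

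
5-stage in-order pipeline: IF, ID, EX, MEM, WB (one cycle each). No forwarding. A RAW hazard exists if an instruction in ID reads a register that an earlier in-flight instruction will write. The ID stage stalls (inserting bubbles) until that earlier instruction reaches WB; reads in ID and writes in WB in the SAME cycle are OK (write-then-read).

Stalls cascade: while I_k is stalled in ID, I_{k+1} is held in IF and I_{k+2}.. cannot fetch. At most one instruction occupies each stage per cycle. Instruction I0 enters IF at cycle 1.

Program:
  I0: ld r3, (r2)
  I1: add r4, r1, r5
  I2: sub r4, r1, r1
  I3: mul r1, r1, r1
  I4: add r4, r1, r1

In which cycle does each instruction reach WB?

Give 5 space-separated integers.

Answer: 5 6 7 8 11

Derivation:
I0 ld r3 <- r2: IF@1 ID@2 stall=0 (-) EX@3 MEM@4 WB@5
I1 add r4 <- r1,r5: IF@2 ID@3 stall=0 (-) EX@4 MEM@5 WB@6
I2 sub r4 <- r1,r1: IF@3 ID@4 stall=0 (-) EX@5 MEM@6 WB@7
I3 mul r1 <- r1,r1: IF@4 ID@5 stall=0 (-) EX@6 MEM@7 WB@8
I4 add r4 <- r1,r1: IF@5 ID@6 stall=2 (RAW on I3.r1 (WB@8)) EX@9 MEM@10 WB@11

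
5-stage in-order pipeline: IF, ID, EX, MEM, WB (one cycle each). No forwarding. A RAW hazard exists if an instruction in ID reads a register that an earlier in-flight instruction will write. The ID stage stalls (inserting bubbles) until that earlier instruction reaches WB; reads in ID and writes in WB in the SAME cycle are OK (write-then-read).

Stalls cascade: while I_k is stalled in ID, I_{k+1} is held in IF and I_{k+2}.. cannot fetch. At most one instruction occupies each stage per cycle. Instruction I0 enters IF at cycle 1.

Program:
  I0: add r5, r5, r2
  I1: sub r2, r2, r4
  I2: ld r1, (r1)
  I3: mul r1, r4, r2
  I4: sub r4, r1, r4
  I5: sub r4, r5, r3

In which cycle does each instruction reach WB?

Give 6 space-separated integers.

I0 add r5 <- r5,r2: IF@1 ID@2 stall=0 (-) EX@3 MEM@4 WB@5
I1 sub r2 <- r2,r4: IF@2 ID@3 stall=0 (-) EX@4 MEM@5 WB@6
I2 ld r1 <- r1: IF@3 ID@4 stall=0 (-) EX@5 MEM@6 WB@7
I3 mul r1 <- r4,r2: IF@4 ID@5 stall=1 (RAW on I1.r2 (WB@6)) EX@7 MEM@8 WB@9
I4 sub r4 <- r1,r4: IF@5 ID@7 stall=2 (RAW on I3.r1 (WB@9)) EX@10 MEM@11 WB@12
I5 sub r4 <- r5,r3: IF@7 ID@10 stall=0 (-) EX@11 MEM@12 WB@13

Answer: 5 6 7 9 12 13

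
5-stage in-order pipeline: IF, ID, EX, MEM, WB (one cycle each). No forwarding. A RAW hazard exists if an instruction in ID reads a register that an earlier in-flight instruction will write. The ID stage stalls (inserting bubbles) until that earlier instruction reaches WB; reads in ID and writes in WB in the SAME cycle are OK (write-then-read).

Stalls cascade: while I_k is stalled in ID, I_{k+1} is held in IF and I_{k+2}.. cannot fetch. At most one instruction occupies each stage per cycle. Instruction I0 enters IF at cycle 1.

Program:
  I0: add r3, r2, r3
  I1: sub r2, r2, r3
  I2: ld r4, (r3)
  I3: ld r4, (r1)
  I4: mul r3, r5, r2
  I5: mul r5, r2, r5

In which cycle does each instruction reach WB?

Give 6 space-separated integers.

Answer: 5 8 9 10 11 12

Derivation:
I0 add r3 <- r2,r3: IF@1 ID@2 stall=0 (-) EX@3 MEM@4 WB@5
I1 sub r2 <- r2,r3: IF@2 ID@3 stall=2 (RAW on I0.r3 (WB@5)) EX@6 MEM@7 WB@8
I2 ld r4 <- r3: IF@3 ID@6 stall=0 (-) EX@7 MEM@8 WB@9
I3 ld r4 <- r1: IF@6 ID@7 stall=0 (-) EX@8 MEM@9 WB@10
I4 mul r3 <- r5,r2: IF@7 ID@8 stall=0 (-) EX@9 MEM@10 WB@11
I5 mul r5 <- r2,r5: IF@8 ID@9 stall=0 (-) EX@10 MEM@11 WB@12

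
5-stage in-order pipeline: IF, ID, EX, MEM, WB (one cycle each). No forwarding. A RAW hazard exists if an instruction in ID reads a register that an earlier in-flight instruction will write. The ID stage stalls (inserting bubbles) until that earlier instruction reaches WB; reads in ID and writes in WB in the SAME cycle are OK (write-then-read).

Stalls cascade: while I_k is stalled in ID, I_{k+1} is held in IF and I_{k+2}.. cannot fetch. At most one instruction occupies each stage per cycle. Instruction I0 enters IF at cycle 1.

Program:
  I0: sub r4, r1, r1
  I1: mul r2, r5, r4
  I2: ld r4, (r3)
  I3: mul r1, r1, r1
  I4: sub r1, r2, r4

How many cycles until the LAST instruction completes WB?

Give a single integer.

I0 sub r4 <- r1,r1: IF@1 ID@2 stall=0 (-) EX@3 MEM@4 WB@5
I1 mul r2 <- r5,r4: IF@2 ID@3 stall=2 (RAW on I0.r4 (WB@5)) EX@6 MEM@7 WB@8
I2 ld r4 <- r3: IF@3 ID@6 stall=0 (-) EX@7 MEM@8 WB@9
I3 mul r1 <- r1,r1: IF@6 ID@7 stall=0 (-) EX@8 MEM@9 WB@10
I4 sub r1 <- r2,r4: IF@7 ID@8 stall=1 (RAW on I2.r4 (WB@9)) EX@10 MEM@11 WB@12

Answer: 12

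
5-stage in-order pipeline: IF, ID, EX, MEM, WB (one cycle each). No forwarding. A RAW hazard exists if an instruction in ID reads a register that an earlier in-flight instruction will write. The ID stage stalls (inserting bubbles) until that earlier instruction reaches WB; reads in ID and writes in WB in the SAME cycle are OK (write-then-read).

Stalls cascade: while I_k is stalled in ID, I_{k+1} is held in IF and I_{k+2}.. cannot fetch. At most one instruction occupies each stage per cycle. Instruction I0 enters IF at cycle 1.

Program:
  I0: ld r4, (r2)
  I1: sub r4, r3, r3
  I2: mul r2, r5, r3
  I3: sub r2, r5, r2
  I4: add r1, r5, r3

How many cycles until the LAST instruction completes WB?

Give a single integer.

I0 ld r4 <- r2: IF@1 ID@2 stall=0 (-) EX@3 MEM@4 WB@5
I1 sub r4 <- r3,r3: IF@2 ID@3 stall=0 (-) EX@4 MEM@5 WB@6
I2 mul r2 <- r5,r3: IF@3 ID@4 stall=0 (-) EX@5 MEM@6 WB@7
I3 sub r2 <- r5,r2: IF@4 ID@5 stall=2 (RAW on I2.r2 (WB@7)) EX@8 MEM@9 WB@10
I4 add r1 <- r5,r3: IF@5 ID@8 stall=0 (-) EX@9 MEM@10 WB@11

Answer: 11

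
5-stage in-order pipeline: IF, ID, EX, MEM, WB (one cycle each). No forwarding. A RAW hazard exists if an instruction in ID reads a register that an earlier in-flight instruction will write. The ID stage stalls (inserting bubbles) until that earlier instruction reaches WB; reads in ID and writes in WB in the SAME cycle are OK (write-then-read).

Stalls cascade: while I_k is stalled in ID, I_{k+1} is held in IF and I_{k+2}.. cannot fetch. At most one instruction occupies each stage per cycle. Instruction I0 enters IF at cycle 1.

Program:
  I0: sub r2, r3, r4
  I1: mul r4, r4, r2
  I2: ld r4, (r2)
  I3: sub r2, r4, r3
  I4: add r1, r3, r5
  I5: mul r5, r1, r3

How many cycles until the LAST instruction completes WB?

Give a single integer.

I0 sub r2 <- r3,r4: IF@1 ID@2 stall=0 (-) EX@3 MEM@4 WB@5
I1 mul r4 <- r4,r2: IF@2 ID@3 stall=2 (RAW on I0.r2 (WB@5)) EX@6 MEM@7 WB@8
I2 ld r4 <- r2: IF@3 ID@6 stall=0 (-) EX@7 MEM@8 WB@9
I3 sub r2 <- r4,r3: IF@6 ID@7 stall=2 (RAW on I2.r4 (WB@9)) EX@10 MEM@11 WB@12
I4 add r1 <- r3,r5: IF@7 ID@10 stall=0 (-) EX@11 MEM@12 WB@13
I5 mul r5 <- r1,r3: IF@10 ID@11 stall=2 (RAW on I4.r1 (WB@13)) EX@14 MEM@15 WB@16

Answer: 16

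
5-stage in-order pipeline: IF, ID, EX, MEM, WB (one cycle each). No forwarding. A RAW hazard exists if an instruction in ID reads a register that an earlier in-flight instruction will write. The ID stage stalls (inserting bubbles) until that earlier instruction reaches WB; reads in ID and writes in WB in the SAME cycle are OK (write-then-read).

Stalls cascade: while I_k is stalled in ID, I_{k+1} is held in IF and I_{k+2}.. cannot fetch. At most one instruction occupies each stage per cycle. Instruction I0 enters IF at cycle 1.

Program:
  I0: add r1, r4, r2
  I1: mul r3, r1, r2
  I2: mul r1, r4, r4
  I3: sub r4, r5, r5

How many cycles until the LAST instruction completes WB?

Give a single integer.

I0 add r1 <- r4,r2: IF@1 ID@2 stall=0 (-) EX@3 MEM@4 WB@5
I1 mul r3 <- r1,r2: IF@2 ID@3 stall=2 (RAW on I0.r1 (WB@5)) EX@6 MEM@7 WB@8
I2 mul r1 <- r4,r4: IF@3 ID@6 stall=0 (-) EX@7 MEM@8 WB@9
I3 sub r4 <- r5,r5: IF@6 ID@7 stall=0 (-) EX@8 MEM@9 WB@10

Answer: 10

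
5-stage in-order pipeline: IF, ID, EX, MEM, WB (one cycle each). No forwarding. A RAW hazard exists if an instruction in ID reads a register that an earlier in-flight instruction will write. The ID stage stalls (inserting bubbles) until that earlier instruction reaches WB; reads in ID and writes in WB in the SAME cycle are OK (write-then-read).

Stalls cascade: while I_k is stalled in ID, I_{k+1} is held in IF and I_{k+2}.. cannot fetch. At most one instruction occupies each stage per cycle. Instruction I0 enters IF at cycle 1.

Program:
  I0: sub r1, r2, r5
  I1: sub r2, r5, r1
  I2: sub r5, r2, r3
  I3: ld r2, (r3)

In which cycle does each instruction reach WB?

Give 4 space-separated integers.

Answer: 5 8 11 12

Derivation:
I0 sub r1 <- r2,r5: IF@1 ID@2 stall=0 (-) EX@3 MEM@4 WB@5
I1 sub r2 <- r5,r1: IF@2 ID@3 stall=2 (RAW on I0.r1 (WB@5)) EX@6 MEM@7 WB@8
I2 sub r5 <- r2,r3: IF@3 ID@6 stall=2 (RAW on I1.r2 (WB@8)) EX@9 MEM@10 WB@11
I3 ld r2 <- r3: IF@6 ID@9 stall=0 (-) EX@10 MEM@11 WB@12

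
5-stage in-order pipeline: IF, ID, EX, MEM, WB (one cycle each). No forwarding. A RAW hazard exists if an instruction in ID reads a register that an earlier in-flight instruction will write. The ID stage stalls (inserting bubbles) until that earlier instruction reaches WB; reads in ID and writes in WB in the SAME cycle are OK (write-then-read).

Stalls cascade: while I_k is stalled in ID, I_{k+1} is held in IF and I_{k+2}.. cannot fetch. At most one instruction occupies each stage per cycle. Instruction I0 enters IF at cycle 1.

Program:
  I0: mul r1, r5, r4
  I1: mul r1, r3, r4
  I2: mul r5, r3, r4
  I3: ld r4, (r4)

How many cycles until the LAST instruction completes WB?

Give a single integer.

I0 mul r1 <- r5,r4: IF@1 ID@2 stall=0 (-) EX@3 MEM@4 WB@5
I1 mul r1 <- r3,r4: IF@2 ID@3 stall=0 (-) EX@4 MEM@5 WB@6
I2 mul r5 <- r3,r4: IF@3 ID@4 stall=0 (-) EX@5 MEM@6 WB@7
I3 ld r4 <- r4: IF@4 ID@5 stall=0 (-) EX@6 MEM@7 WB@8

Answer: 8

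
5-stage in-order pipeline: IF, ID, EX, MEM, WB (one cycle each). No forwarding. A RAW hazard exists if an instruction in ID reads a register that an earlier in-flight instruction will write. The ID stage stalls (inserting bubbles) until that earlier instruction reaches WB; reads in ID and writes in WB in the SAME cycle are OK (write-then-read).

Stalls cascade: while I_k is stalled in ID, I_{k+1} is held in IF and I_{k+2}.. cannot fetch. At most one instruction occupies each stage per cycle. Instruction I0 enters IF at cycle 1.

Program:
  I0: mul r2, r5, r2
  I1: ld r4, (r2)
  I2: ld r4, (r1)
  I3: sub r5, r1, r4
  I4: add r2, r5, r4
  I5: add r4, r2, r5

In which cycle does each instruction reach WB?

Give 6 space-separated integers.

I0 mul r2 <- r5,r2: IF@1 ID@2 stall=0 (-) EX@3 MEM@4 WB@5
I1 ld r4 <- r2: IF@2 ID@3 stall=2 (RAW on I0.r2 (WB@5)) EX@6 MEM@7 WB@8
I2 ld r4 <- r1: IF@3 ID@6 stall=0 (-) EX@7 MEM@8 WB@9
I3 sub r5 <- r1,r4: IF@6 ID@7 stall=2 (RAW on I2.r4 (WB@9)) EX@10 MEM@11 WB@12
I4 add r2 <- r5,r4: IF@7 ID@10 stall=2 (RAW on I3.r5 (WB@12)) EX@13 MEM@14 WB@15
I5 add r4 <- r2,r5: IF@10 ID@13 stall=2 (RAW on I4.r2 (WB@15)) EX@16 MEM@17 WB@18

Answer: 5 8 9 12 15 18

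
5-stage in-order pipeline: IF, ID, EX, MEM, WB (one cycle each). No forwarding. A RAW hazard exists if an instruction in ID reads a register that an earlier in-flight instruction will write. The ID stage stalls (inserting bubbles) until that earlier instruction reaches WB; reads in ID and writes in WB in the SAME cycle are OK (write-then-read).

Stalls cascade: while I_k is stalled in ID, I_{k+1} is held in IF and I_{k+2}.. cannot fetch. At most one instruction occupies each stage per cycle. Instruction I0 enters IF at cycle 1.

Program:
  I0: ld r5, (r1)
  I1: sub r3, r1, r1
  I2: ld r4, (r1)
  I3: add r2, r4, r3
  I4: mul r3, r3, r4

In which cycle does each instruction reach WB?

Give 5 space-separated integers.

Answer: 5 6 7 10 11

Derivation:
I0 ld r5 <- r1: IF@1 ID@2 stall=0 (-) EX@3 MEM@4 WB@5
I1 sub r3 <- r1,r1: IF@2 ID@3 stall=0 (-) EX@4 MEM@5 WB@6
I2 ld r4 <- r1: IF@3 ID@4 stall=0 (-) EX@5 MEM@6 WB@7
I3 add r2 <- r4,r3: IF@4 ID@5 stall=2 (RAW on I2.r4 (WB@7)) EX@8 MEM@9 WB@10
I4 mul r3 <- r3,r4: IF@5 ID@8 stall=0 (-) EX@9 MEM@10 WB@11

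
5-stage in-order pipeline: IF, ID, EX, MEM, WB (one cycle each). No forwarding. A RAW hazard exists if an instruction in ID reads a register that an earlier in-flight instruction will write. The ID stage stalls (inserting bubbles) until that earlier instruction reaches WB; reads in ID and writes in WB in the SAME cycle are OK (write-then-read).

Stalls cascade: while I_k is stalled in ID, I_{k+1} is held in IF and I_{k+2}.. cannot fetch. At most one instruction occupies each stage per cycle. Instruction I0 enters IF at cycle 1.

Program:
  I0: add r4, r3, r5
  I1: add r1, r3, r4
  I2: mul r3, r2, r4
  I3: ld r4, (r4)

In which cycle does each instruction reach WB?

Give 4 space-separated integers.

Answer: 5 8 9 10

Derivation:
I0 add r4 <- r3,r5: IF@1 ID@2 stall=0 (-) EX@3 MEM@4 WB@5
I1 add r1 <- r3,r4: IF@2 ID@3 stall=2 (RAW on I0.r4 (WB@5)) EX@6 MEM@7 WB@8
I2 mul r3 <- r2,r4: IF@3 ID@6 stall=0 (-) EX@7 MEM@8 WB@9
I3 ld r4 <- r4: IF@6 ID@7 stall=0 (-) EX@8 MEM@9 WB@10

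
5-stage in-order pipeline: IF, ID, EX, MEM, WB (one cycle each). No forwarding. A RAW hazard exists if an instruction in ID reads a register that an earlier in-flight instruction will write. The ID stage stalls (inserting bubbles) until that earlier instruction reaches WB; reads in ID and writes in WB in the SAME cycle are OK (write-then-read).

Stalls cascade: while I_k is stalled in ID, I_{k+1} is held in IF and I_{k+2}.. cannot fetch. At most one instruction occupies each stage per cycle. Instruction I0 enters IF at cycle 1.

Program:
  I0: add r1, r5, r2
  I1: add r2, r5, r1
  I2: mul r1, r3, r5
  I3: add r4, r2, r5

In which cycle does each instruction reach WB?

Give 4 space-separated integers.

Answer: 5 8 9 11

Derivation:
I0 add r1 <- r5,r2: IF@1 ID@2 stall=0 (-) EX@3 MEM@4 WB@5
I1 add r2 <- r5,r1: IF@2 ID@3 stall=2 (RAW on I0.r1 (WB@5)) EX@6 MEM@7 WB@8
I2 mul r1 <- r3,r5: IF@3 ID@6 stall=0 (-) EX@7 MEM@8 WB@9
I3 add r4 <- r2,r5: IF@6 ID@7 stall=1 (RAW on I1.r2 (WB@8)) EX@9 MEM@10 WB@11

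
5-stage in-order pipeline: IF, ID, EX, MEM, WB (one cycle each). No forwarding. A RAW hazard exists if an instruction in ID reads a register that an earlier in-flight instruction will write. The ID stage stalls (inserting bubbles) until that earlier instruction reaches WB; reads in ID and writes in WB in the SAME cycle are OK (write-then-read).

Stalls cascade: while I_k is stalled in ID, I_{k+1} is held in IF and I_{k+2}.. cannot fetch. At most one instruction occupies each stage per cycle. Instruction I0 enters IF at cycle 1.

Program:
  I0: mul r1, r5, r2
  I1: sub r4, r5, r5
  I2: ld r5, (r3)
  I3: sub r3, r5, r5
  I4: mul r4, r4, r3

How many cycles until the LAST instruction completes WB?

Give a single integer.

Answer: 13

Derivation:
I0 mul r1 <- r5,r2: IF@1 ID@2 stall=0 (-) EX@3 MEM@4 WB@5
I1 sub r4 <- r5,r5: IF@2 ID@3 stall=0 (-) EX@4 MEM@5 WB@6
I2 ld r5 <- r3: IF@3 ID@4 stall=0 (-) EX@5 MEM@6 WB@7
I3 sub r3 <- r5,r5: IF@4 ID@5 stall=2 (RAW on I2.r5 (WB@7)) EX@8 MEM@9 WB@10
I4 mul r4 <- r4,r3: IF@5 ID@8 stall=2 (RAW on I3.r3 (WB@10)) EX@11 MEM@12 WB@13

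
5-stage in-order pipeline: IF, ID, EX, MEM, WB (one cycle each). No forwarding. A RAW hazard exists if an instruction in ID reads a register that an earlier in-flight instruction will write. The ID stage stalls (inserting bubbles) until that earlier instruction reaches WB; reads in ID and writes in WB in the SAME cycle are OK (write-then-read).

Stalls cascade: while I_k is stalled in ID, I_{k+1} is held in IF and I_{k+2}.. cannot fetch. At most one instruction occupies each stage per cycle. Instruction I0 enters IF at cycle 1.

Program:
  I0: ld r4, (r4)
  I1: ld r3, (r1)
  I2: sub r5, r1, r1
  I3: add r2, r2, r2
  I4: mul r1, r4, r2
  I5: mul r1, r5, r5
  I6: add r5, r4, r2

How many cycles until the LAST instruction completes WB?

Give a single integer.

Answer: 13

Derivation:
I0 ld r4 <- r4: IF@1 ID@2 stall=0 (-) EX@3 MEM@4 WB@5
I1 ld r3 <- r1: IF@2 ID@3 stall=0 (-) EX@4 MEM@5 WB@6
I2 sub r5 <- r1,r1: IF@3 ID@4 stall=0 (-) EX@5 MEM@6 WB@7
I3 add r2 <- r2,r2: IF@4 ID@5 stall=0 (-) EX@6 MEM@7 WB@8
I4 mul r1 <- r4,r2: IF@5 ID@6 stall=2 (RAW on I3.r2 (WB@8)) EX@9 MEM@10 WB@11
I5 mul r1 <- r5,r5: IF@6 ID@9 stall=0 (-) EX@10 MEM@11 WB@12
I6 add r5 <- r4,r2: IF@9 ID@10 stall=0 (-) EX@11 MEM@12 WB@13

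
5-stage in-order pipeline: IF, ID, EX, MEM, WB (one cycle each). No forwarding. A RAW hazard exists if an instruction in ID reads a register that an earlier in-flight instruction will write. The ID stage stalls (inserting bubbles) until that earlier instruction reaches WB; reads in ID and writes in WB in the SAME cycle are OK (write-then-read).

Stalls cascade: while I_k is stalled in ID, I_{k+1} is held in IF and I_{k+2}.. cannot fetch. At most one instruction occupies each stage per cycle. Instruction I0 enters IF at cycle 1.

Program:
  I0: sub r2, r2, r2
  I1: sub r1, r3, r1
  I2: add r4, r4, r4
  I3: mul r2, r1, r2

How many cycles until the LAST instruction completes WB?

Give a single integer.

I0 sub r2 <- r2,r2: IF@1 ID@2 stall=0 (-) EX@3 MEM@4 WB@5
I1 sub r1 <- r3,r1: IF@2 ID@3 stall=0 (-) EX@4 MEM@5 WB@6
I2 add r4 <- r4,r4: IF@3 ID@4 stall=0 (-) EX@5 MEM@6 WB@7
I3 mul r2 <- r1,r2: IF@4 ID@5 stall=1 (RAW on I1.r1 (WB@6)) EX@7 MEM@8 WB@9

Answer: 9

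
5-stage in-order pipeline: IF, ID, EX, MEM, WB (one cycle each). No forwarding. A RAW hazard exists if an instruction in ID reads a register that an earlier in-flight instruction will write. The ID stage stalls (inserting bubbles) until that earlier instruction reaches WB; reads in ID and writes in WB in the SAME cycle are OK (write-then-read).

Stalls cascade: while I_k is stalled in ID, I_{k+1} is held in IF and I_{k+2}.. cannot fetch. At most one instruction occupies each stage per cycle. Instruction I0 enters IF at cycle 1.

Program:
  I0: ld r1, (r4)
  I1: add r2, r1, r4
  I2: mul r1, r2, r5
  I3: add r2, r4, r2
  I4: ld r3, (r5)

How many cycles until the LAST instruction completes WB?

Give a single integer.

I0 ld r1 <- r4: IF@1 ID@2 stall=0 (-) EX@3 MEM@4 WB@5
I1 add r2 <- r1,r4: IF@2 ID@3 stall=2 (RAW on I0.r1 (WB@5)) EX@6 MEM@7 WB@8
I2 mul r1 <- r2,r5: IF@3 ID@6 stall=2 (RAW on I1.r2 (WB@8)) EX@9 MEM@10 WB@11
I3 add r2 <- r4,r2: IF@6 ID@9 stall=0 (-) EX@10 MEM@11 WB@12
I4 ld r3 <- r5: IF@9 ID@10 stall=0 (-) EX@11 MEM@12 WB@13

Answer: 13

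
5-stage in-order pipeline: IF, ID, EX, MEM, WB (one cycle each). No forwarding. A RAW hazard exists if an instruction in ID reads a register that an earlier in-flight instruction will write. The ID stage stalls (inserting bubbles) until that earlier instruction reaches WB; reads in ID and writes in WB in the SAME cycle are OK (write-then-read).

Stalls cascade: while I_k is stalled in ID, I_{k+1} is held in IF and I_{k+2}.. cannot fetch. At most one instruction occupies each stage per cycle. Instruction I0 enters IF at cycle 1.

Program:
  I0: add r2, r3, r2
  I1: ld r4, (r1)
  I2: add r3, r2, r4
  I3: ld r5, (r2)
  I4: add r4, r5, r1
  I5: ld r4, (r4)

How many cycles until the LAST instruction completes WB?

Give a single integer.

Answer: 16

Derivation:
I0 add r2 <- r3,r2: IF@1 ID@2 stall=0 (-) EX@3 MEM@4 WB@5
I1 ld r4 <- r1: IF@2 ID@3 stall=0 (-) EX@4 MEM@5 WB@6
I2 add r3 <- r2,r4: IF@3 ID@4 stall=2 (RAW on I1.r4 (WB@6)) EX@7 MEM@8 WB@9
I3 ld r5 <- r2: IF@4 ID@7 stall=0 (-) EX@8 MEM@9 WB@10
I4 add r4 <- r5,r1: IF@7 ID@8 stall=2 (RAW on I3.r5 (WB@10)) EX@11 MEM@12 WB@13
I5 ld r4 <- r4: IF@8 ID@11 stall=2 (RAW on I4.r4 (WB@13)) EX@14 MEM@15 WB@16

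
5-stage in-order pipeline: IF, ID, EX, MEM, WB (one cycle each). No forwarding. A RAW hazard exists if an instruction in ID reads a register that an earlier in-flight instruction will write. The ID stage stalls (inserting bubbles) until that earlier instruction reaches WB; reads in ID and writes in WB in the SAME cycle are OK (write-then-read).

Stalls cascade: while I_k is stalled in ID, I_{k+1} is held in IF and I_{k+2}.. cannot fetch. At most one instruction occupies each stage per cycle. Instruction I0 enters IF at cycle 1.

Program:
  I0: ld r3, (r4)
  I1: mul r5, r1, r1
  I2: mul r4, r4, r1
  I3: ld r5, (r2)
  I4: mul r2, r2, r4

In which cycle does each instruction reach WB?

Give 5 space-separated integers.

I0 ld r3 <- r4: IF@1 ID@2 stall=0 (-) EX@3 MEM@4 WB@5
I1 mul r5 <- r1,r1: IF@2 ID@3 stall=0 (-) EX@4 MEM@5 WB@6
I2 mul r4 <- r4,r1: IF@3 ID@4 stall=0 (-) EX@5 MEM@6 WB@7
I3 ld r5 <- r2: IF@4 ID@5 stall=0 (-) EX@6 MEM@7 WB@8
I4 mul r2 <- r2,r4: IF@5 ID@6 stall=1 (RAW on I2.r4 (WB@7)) EX@8 MEM@9 WB@10

Answer: 5 6 7 8 10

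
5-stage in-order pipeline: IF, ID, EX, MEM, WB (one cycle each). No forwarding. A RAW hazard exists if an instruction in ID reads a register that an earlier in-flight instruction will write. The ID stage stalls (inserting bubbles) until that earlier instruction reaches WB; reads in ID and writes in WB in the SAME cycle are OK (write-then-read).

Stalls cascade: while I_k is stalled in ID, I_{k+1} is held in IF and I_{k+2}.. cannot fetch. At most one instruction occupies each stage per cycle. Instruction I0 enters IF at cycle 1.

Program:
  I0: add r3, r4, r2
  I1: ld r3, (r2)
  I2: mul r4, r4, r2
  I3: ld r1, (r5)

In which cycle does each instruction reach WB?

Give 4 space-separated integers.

I0 add r3 <- r4,r2: IF@1 ID@2 stall=0 (-) EX@3 MEM@4 WB@5
I1 ld r3 <- r2: IF@2 ID@3 stall=0 (-) EX@4 MEM@5 WB@6
I2 mul r4 <- r4,r2: IF@3 ID@4 stall=0 (-) EX@5 MEM@6 WB@7
I3 ld r1 <- r5: IF@4 ID@5 stall=0 (-) EX@6 MEM@7 WB@8

Answer: 5 6 7 8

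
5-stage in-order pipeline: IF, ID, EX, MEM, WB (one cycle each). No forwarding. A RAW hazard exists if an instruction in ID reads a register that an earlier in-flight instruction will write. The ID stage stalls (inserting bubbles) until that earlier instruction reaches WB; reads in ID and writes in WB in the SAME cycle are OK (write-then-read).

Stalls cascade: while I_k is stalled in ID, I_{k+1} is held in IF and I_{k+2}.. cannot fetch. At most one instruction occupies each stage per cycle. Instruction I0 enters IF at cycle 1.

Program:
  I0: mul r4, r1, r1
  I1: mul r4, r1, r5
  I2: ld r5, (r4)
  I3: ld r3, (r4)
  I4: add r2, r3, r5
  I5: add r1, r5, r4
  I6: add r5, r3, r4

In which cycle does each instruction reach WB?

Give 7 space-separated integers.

I0 mul r4 <- r1,r1: IF@1 ID@2 stall=0 (-) EX@3 MEM@4 WB@5
I1 mul r4 <- r1,r5: IF@2 ID@3 stall=0 (-) EX@4 MEM@5 WB@6
I2 ld r5 <- r4: IF@3 ID@4 stall=2 (RAW on I1.r4 (WB@6)) EX@7 MEM@8 WB@9
I3 ld r3 <- r4: IF@4 ID@7 stall=0 (-) EX@8 MEM@9 WB@10
I4 add r2 <- r3,r5: IF@7 ID@8 stall=2 (RAW on I3.r3 (WB@10)) EX@11 MEM@12 WB@13
I5 add r1 <- r5,r4: IF@8 ID@11 stall=0 (-) EX@12 MEM@13 WB@14
I6 add r5 <- r3,r4: IF@11 ID@12 stall=0 (-) EX@13 MEM@14 WB@15

Answer: 5 6 9 10 13 14 15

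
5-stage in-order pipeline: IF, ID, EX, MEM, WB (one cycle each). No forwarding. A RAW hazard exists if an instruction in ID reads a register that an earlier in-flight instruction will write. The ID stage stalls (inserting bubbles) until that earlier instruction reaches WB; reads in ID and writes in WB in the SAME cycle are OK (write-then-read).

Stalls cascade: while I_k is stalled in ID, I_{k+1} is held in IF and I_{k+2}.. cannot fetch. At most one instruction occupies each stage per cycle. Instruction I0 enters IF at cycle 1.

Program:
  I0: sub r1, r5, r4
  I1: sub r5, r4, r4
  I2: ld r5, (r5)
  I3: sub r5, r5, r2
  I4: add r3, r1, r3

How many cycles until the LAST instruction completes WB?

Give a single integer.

I0 sub r1 <- r5,r4: IF@1 ID@2 stall=0 (-) EX@3 MEM@4 WB@5
I1 sub r5 <- r4,r4: IF@2 ID@3 stall=0 (-) EX@4 MEM@5 WB@6
I2 ld r5 <- r5: IF@3 ID@4 stall=2 (RAW on I1.r5 (WB@6)) EX@7 MEM@8 WB@9
I3 sub r5 <- r5,r2: IF@4 ID@7 stall=2 (RAW on I2.r5 (WB@9)) EX@10 MEM@11 WB@12
I4 add r3 <- r1,r3: IF@7 ID@10 stall=0 (-) EX@11 MEM@12 WB@13

Answer: 13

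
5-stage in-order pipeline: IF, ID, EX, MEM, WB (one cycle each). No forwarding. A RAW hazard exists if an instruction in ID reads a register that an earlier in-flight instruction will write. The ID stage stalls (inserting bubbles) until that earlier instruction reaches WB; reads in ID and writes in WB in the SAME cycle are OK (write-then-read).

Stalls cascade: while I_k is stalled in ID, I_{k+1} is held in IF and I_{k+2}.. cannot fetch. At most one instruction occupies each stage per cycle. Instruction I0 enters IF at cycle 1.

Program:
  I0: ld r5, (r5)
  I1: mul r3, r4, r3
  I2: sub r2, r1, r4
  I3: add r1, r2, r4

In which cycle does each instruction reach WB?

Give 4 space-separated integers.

I0 ld r5 <- r5: IF@1 ID@2 stall=0 (-) EX@3 MEM@4 WB@5
I1 mul r3 <- r4,r3: IF@2 ID@3 stall=0 (-) EX@4 MEM@5 WB@6
I2 sub r2 <- r1,r4: IF@3 ID@4 stall=0 (-) EX@5 MEM@6 WB@7
I3 add r1 <- r2,r4: IF@4 ID@5 stall=2 (RAW on I2.r2 (WB@7)) EX@8 MEM@9 WB@10

Answer: 5 6 7 10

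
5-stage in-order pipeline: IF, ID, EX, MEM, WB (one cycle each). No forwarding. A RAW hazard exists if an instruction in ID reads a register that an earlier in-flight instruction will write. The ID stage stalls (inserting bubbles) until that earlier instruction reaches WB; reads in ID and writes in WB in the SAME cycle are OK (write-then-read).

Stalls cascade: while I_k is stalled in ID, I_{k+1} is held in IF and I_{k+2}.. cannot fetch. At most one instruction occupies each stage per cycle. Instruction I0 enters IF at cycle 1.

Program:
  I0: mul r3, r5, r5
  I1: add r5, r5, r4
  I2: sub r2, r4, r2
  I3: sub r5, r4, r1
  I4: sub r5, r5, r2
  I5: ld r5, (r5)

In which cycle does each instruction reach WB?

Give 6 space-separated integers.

I0 mul r3 <- r5,r5: IF@1 ID@2 stall=0 (-) EX@3 MEM@4 WB@5
I1 add r5 <- r5,r4: IF@2 ID@3 stall=0 (-) EX@4 MEM@5 WB@6
I2 sub r2 <- r4,r2: IF@3 ID@4 stall=0 (-) EX@5 MEM@6 WB@7
I3 sub r5 <- r4,r1: IF@4 ID@5 stall=0 (-) EX@6 MEM@7 WB@8
I4 sub r5 <- r5,r2: IF@5 ID@6 stall=2 (RAW on I3.r5 (WB@8)) EX@9 MEM@10 WB@11
I5 ld r5 <- r5: IF@6 ID@9 stall=2 (RAW on I4.r5 (WB@11)) EX@12 MEM@13 WB@14

Answer: 5 6 7 8 11 14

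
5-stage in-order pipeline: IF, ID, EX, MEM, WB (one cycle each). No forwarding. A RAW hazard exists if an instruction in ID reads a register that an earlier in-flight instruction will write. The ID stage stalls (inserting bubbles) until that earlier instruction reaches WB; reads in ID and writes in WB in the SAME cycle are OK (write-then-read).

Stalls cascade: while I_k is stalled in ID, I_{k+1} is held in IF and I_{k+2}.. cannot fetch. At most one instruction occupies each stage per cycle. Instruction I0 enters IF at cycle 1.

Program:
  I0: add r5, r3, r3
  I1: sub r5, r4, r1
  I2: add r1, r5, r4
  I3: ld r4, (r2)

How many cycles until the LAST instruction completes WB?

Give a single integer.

I0 add r5 <- r3,r3: IF@1 ID@2 stall=0 (-) EX@3 MEM@4 WB@5
I1 sub r5 <- r4,r1: IF@2 ID@3 stall=0 (-) EX@4 MEM@5 WB@6
I2 add r1 <- r5,r4: IF@3 ID@4 stall=2 (RAW on I1.r5 (WB@6)) EX@7 MEM@8 WB@9
I3 ld r4 <- r2: IF@4 ID@7 stall=0 (-) EX@8 MEM@9 WB@10

Answer: 10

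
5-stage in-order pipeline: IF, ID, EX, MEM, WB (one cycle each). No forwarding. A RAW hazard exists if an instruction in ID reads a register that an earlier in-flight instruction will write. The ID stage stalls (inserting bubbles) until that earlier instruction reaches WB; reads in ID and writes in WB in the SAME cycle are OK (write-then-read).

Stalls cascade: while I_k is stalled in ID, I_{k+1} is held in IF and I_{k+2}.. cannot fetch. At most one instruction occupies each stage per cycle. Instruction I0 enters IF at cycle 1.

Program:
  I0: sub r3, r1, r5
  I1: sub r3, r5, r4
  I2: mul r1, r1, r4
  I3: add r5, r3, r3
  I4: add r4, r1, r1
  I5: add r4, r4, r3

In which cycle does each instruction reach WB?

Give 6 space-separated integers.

I0 sub r3 <- r1,r5: IF@1 ID@2 stall=0 (-) EX@3 MEM@4 WB@5
I1 sub r3 <- r5,r4: IF@2 ID@3 stall=0 (-) EX@4 MEM@5 WB@6
I2 mul r1 <- r1,r4: IF@3 ID@4 stall=0 (-) EX@5 MEM@6 WB@7
I3 add r5 <- r3,r3: IF@4 ID@5 stall=1 (RAW on I1.r3 (WB@6)) EX@7 MEM@8 WB@9
I4 add r4 <- r1,r1: IF@5 ID@7 stall=0 (-) EX@8 MEM@9 WB@10
I5 add r4 <- r4,r3: IF@7 ID@8 stall=2 (RAW on I4.r4 (WB@10)) EX@11 MEM@12 WB@13

Answer: 5 6 7 9 10 13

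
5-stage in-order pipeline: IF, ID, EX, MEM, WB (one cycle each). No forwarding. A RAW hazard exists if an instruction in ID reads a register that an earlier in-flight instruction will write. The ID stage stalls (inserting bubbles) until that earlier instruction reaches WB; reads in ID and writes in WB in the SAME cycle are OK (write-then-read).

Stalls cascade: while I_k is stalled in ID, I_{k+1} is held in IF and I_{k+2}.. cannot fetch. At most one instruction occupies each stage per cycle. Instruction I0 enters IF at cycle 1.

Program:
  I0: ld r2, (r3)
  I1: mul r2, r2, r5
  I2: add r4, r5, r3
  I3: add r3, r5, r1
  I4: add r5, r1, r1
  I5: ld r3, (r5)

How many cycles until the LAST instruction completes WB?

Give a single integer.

I0 ld r2 <- r3: IF@1 ID@2 stall=0 (-) EX@3 MEM@4 WB@5
I1 mul r2 <- r2,r5: IF@2 ID@3 stall=2 (RAW on I0.r2 (WB@5)) EX@6 MEM@7 WB@8
I2 add r4 <- r5,r3: IF@3 ID@6 stall=0 (-) EX@7 MEM@8 WB@9
I3 add r3 <- r5,r1: IF@6 ID@7 stall=0 (-) EX@8 MEM@9 WB@10
I4 add r5 <- r1,r1: IF@7 ID@8 stall=0 (-) EX@9 MEM@10 WB@11
I5 ld r3 <- r5: IF@8 ID@9 stall=2 (RAW on I4.r5 (WB@11)) EX@12 MEM@13 WB@14

Answer: 14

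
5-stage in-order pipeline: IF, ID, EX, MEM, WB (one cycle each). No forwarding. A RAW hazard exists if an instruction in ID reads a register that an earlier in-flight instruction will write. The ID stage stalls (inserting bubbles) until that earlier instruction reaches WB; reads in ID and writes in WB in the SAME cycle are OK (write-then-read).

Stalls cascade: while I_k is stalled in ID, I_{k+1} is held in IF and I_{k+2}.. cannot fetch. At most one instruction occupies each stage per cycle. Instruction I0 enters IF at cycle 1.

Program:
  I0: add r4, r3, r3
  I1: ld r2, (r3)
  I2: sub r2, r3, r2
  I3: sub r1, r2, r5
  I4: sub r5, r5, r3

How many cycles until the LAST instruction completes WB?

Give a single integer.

Answer: 13

Derivation:
I0 add r4 <- r3,r3: IF@1 ID@2 stall=0 (-) EX@3 MEM@4 WB@5
I1 ld r2 <- r3: IF@2 ID@3 stall=0 (-) EX@4 MEM@5 WB@6
I2 sub r2 <- r3,r2: IF@3 ID@4 stall=2 (RAW on I1.r2 (WB@6)) EX@7 MEM@8 WB@9
I3 sub r1 <- r2,r5: IF@4 ID@7 stall=2 (RAW on I2.r2 (WB@9)) EX@10 MEM@11 WB@12
I4 sub r5 <- r5,r3: IF@7 ID@10 stall=0 (-) EX@11 MEM@12 WB@13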